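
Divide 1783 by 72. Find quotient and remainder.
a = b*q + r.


1783 = 72 * 24 + 55
Check: 1728 + 55 = 1783

q = 24, r = 55


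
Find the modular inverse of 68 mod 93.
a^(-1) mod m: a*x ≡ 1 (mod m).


Use the extended Euclidean algorithm on (93, 68); each row r = 93*s + 68*t:
r=93, s=1, t=0
r=68, s=0, t=1
q=1: r=25, s=1, t=-1   [93*(1) + 68*(-1) = 25]
q=2: r=18, s=-2, t=3   [93*(-2) + 68*(3) = 18]
q=1: r=7, s=3, t=-4   [93*(3) + 68*(-4) = 7]
q=2: r=4, s=-8, t=11   [93*(-8) + 68*(11) = 4]
q=1: r=3, s=11, t=-15   [93*(11) + 68*(-15) = 3]
q=1: r=1, s=-19, t=26   [93*(-19) + 68*(26) = 1]
q=3: r=0, s=68, t=-93   [93*(68) + 68*(-93) = 0]
GCD = 1 with t = 26, so 68*(26) ≡ 1 (mod 93)
Inverse = 26 mod 93 = 26
Check: 68 * 26 = 1768 ≡ 1 (mod 93)

68^(-1) ≡ 26 (mod 93)


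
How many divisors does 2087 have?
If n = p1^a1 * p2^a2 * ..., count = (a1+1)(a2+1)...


2087 = 2087^1
d(2087) = (1+1) = 2

2 divisors


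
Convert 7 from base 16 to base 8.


7 (base 16) = 7 (decimal)
7 (decimal) = 7 (base 8)


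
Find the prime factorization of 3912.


3912 / 2 = 1956
1956 / 2 = 978
978 / 2 = 489
489 / 3 = 163
163 / 163 = 1
3912 = 2^3 × 3 × 163


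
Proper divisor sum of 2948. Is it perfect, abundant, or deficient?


Proper divisors: 1, 2, 4, 11, 22, 44, 67, 134, 268, 737, 1474
Sum = 1 + 2 + 4 + 11 + 22 + 44 + 67 + 134 + 268 + 737 + 1474 = 2764
2764 < 2948 → deficient

s(2948) = 2764 (deficient)


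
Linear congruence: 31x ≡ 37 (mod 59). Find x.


GCD(31, 59) = 1, unique solution
a^(-1) mod 59 = 40
x = 40 * 37 mod 59 = 5

x ≡ 5 (mod 59)


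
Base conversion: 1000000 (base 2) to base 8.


1000000 (base 2) = 64 (decimal)
64 (decimal) = 100 (base 8)


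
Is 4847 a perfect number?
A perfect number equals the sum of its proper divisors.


Proper divisors of 4847: 1, 37, 131
Sum = 1 + 37 + 131 = 169

No, 4847 is not perfect (169 ≠ 4847)


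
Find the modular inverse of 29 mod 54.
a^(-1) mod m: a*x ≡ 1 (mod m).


Use the extended Euclidean algorithm on (54, 29); each row r = 54*s + 29*t:
r=54, s=1, t=0
r=29, s=0, t=1
q=1: r=25, s=1, t=-1   [54*(1) + 29*(-1) = 25]
q=1: r=4, s=-1, t=2   [54*(-1) + 29*(2) = 4]
q=6: r=1, s=7, t=-13   [54*(7) + 29*(-13) = 1]
q=4: r=0, s=-29, t=54   [54*(-29) + 29*(54) = 0]
GCD = 1 with t = -13, so 29*(-13) ≡ 1 (mod 54)
Inverse = -13 mod 54 = 41
Check: 29 * 41 = 1189 ≡ 1 (mod 54)

29^(-1) ≡ 41 (mod 54)


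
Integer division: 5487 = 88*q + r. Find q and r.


5487 = 88 * 62 + 31
Check: 5456 + 31 = 5487

q = 62, r = 31


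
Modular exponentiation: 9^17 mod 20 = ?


9^1 mod 20 = 9
9^2 mod 20 = 1
9^3 mod 20 = 9
9^4 mod 20 = 1
9^5 mod 20 = 9
9^6 mod 20 = 1
9^7 mod 20 = 9
9^8 mod 20 = 1
9^9 mod 20 = 9
9^10 mod 20 = 1
9^11 mod 20 = 9
9^12 mod 20 = 1
9^13 mod 20 = 9
9^14 mod 20 = 1
9^15 mod 20 = 9
9^16 mod 20 = 1
9^17 mod 20 = 9


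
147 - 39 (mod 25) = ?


147 - 39 = 108
108 mod 25 = 8


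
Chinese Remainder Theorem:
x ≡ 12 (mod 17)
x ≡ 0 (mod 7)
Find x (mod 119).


M = 17*7 = 119
M1 = M/17 = 7, M2 = M/7 = 17
M1^(-1) mod 17 = 5, M2^(-1) mod 7 = 5
x = 12*7*5 + 0*17*5 = 420
420 mod 119 = 63
Check: 63 mod 17 = 12 ✓, 63 mod 7 = 0 ✓

x ≡ 63 (mod 119)


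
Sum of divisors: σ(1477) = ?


Divisors of 1477: 1, 7, 211, 1477
Sum = 1 + 7 + 211 + 1477 = 1696

σ(1477) = 1696


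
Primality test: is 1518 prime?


1518 / 2 = 759 (exact division)
1518 is NOT prime.

No, 1518 is not prime


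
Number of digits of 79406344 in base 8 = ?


79406344 in base 8 = 456722410
Number of digits = 9

9 digits (base 8)


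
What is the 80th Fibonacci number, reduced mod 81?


F(k) mod 81 for k=1..80:
1, 1, 2, 3, 5, 8, 13, 21, 34, 55, 8, 63, 71, 53, 43, 15, 58, 73, 50, 42, 11, 53, 64, 36, 19, 55, 74, 48, 41, 8, 49, 57, 25, 1, 26, 27, 53, 80, 52, 51, 22, 73, 14, 6, 20, 26, 46, 72, 37, 28, 65, 12, 77, 8, 4, 12, 16, 28, 44, 72, 35, 26, 61, 6, 67, 73, 59, 51, 29, 80, 28, 27, 55, 1, 56, 57, 32, 8, 40, 48
F(80) mod 81 = 48


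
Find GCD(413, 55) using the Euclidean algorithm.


413 = 7 * 55 + 28
55 = 1 * 28 + 27
28 = 1 * 27 + 1
27 = 27 * 1 + 0
GCD = 1


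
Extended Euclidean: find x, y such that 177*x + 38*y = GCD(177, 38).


Tabular extended Euclidean (each row: r = 177*s + 38*t):
r=177, s=1, t=0
r=38, s=0, t=1
q=4: r=25, s=1, t=-4   [177*(1) + 38*(-4) = 25]
q=1: r=13, s=-1, t=5   [177*(-1) + 38*(5) = 13]
q=1: r=12, s=2, t=-9   [177*(2) + 38*(-9) = 12]
q=1: r=1, s=-3, t=14   [177*(-3) + 38*(14) = 1]
q=12: r=0, s=38, t=-177   [177*(38) + 38*(-177) = 0]
GCD = 1; from the row with r=1: x=-3, y=14
Check: 177*(-3) + 38*(14) = -531 + 532 = 1

GCD = 1, x = -3, y = 14


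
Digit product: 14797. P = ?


1 × 4 × 7 × 9 × 7 = 1764


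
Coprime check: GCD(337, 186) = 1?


Euclidean algorithm:
337 = 1 * 186 + 151
186 = 1 * 151 + 35
151 = 4 * 35 + 11
35 = 3 * 11 + 2
11 = 5 * 2 + 1
2 = 2 * 1 + 0
GCD(337, 186) = 1

Yes, coprime (GCD = 1)


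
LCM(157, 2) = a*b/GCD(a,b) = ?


GCD(157, 2) = 1
LCM = 157*2/1 = 314/1 = 314

LCM = 314


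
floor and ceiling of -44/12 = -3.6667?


-44/12 = -3.6667
floor = -4
ceil = -3

floor = -4, ceil = -3


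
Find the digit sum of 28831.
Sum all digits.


2 + 8 + 8 + 3 + 1 = 22


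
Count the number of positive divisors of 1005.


1005 = 3^1 × 5^1 × 67^1
d(1005) = (1+1) × (1+1) × (1+1) = 8

8 divisors


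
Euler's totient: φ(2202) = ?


2202 = 2 × 3 × 367
Prime factors: 2, 3, 367
φ(2202) = 2202 × (1-1/2) × (1-1/3) × (1-1/367)
= 2202 × 1/2 × 2/3 × 366/367 = 732

φ(2202) = 732


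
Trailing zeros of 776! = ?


floor(776/5) = 155
floor(776/25) = 31
floor(776/125) = 6
floor(776/625) = 1
Total = 193

193 trailing zeros


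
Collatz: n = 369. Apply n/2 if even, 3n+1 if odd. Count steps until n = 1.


369 → 1108 → 554 → 277 → 832 → 416 → 208 → 104 → 52 → 26 → 13 → 40 → 20 → 10 → 5 → 16 → 8 → 4 → 2 → 1
Total steps = 19

19 steps


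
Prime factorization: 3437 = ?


3437 / 7 = 491
491 / 491 = 1
3437 = 7 × 491


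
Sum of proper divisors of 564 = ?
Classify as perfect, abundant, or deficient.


Proper divisors: 1, 2, 3, 4, 6, 12, 47, 94, 141, 188, 282
Sum = 1 + 2 + 3 + 4 + 6 + 12 + 47 + 94 + 141 + 188 + 282 = 780
780 > 564 → abundant

s(564) = 780 (abundant)


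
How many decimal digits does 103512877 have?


103512877 has 9 digits in base 10
floor(log10(103512877)) + 1 = floor(8.0150) + 1 = 9

9 digits (base 10)


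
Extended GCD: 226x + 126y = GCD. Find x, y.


Tabular extended Euclidean (each row: r = 226*s + 126*t):
r=226, s=1, t=0
r=126, s=0, t=1
q=1: r=100, s=1, t=-1   [226*(1) + 126*(-1) = 100]
q=1: r=26, s=-1, t=2   [226*(-1) + 126*(2) = 26]
q=3: r=22, s=4, t=-7   [226*(4) + 126*(-7) = 22]
q=1: r=4, s=-5, t=9   [226*(-5) + 126*(9) = 4]
q=5: r=2, s=29, t=-52   [226*(29) + 126*(-52) = 2]
q=2: r=0, s=-63, t=113   [226*(-63) + 126*(113) = 0]
GCD = 2; from the row with r=2: x=29, y=-52
Check: 226*(29) + 126*(-52) = 6554 - 6552 = 2

GCD = 2, x = 29, y = -52


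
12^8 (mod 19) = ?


12^1 mod 19 = 12
12^2 mod 19 = 11
12^3 mod 19 = 18
12^4 mod 19 = 7
12^5 mod 19 = 8
12^6 mod 19 = 1
12^7 mod 19 = 12
12^8 mod 19 = 11


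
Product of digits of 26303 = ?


2 × 6 × 3 × 0 × 3 = 0


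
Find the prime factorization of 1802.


1802 / 2 = 901
901 / 17 = 53
53 / 53 = 1
1802 = 2 × 17 × 53


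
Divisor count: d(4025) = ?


4025 = 5^2 × 7^1 × 23^1
d(4025) = (2+1) × (1+1) × (1+1) = 12

12 divisors


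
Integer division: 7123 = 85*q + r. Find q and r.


7123 = 85 * 83 + 68
Check: 7055 + 68 = 7123

q = 83, r = 68


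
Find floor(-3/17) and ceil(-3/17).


-3/17 = -0.1765
floor = -1
ceil = 0

floor = -1, ceil = 0


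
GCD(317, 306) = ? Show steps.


317 = 1 * 306 + 11
306 = 27 * 11 + 9
11 = 1 * 9 + 2
9 = 4 * 2 + 1
2 = 2 * 1 + 0
GCD = 1


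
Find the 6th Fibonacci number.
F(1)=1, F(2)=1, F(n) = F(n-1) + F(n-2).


Sequence: 1, 1, 2, 3, 5, 8
F(6) = 8


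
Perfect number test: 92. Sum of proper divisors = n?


Proper divisors of 92: 1, 2, 4, 23, 46
Sum = 1 + 2 + 4 + 23 + 46 = 76

No, 92 is not perfect (76 ≠ 92)


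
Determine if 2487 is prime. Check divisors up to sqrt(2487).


2487 / 3 = 829 (exact division)
2487 is NOT prime.

No, 2487 is not prime


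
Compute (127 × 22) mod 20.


127 × 22 = 2794
2794 mod 20 = 14


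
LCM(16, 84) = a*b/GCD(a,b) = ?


GCD(16, 84) = 4
LCM = 16*84/4 = 1344/4 = 336

LCM = 336


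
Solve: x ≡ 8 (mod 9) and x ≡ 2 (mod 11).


M = 9*11 = 99
M1 = M/9 = 11, M2 = M/11 = 9
M1^(-1) mod 9 = 5, M2^(-1) mod 11 = 5
x = 8*11*5 + 2*9*5 = 530
530 mod 99 = 35
Check: 35 mod 9 = 8 ✓, 35 mod 11 = 2 ✓

x ≡ 35 (mod 99)


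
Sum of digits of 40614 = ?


4 + 0 + 6 + 1 + 4 = 15


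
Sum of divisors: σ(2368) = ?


Divisors of 2368: 1, 2, 4, 8, 16, 32, 37, 64, 74, 148, 296, 592, 1184, 2368
Sum = 1 + 2 + 4 + 8 + 16 + 32 + 37 + 64 + 74 + 148 + 296 + 592 + 1184 + 2368 = 4826

σ(2368) = 4826


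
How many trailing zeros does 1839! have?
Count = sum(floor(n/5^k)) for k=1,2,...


floor(1839/5) = 367
floor(1839/25) = 73
floor(1839/125) = 14
floor(1839/625) = 2
Total = 456

456 trailing zeros


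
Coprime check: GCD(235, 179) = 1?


Euclidean algorithm:
235 = 1 * 179 + 56
179 = 3 * 56 + 11
56 = 5 * 11 + 1
11 = 11 * 1 + 0
GCD(235, 179) = 1

Yes, coprime (GCD = 1)


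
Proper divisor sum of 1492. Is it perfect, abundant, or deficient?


Proper divisors: 1, 2, 4, 373, 746
Sum = 1 + 2 + 4 + 373 + 746 = 1126
1126 < 1492 → deficient

s(1492) = 1126 (deficient)


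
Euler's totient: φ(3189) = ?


3189 = 3 × 1063
Prime factors: 3, 1063
φ(3189) = 3189 × (1-1/3) × (1-1/1063)
= 3189 × 2/3 × 1062/1063 = 2124

φ(3189) = 2124


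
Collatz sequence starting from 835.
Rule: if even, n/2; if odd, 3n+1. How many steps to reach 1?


835 → 2506 → 1253 → 3760 → 1880 → 940 → 470 → 235 → 706 → 353 → 1060 → 530 → 265 → 796 → 398 → 199 → 598 → 299 → 898 → 449 → 1348 → 674 → 337 → 1012 → 506 → 253 → 760 → 380 → 190 → 95 → 286 → 143 → 430 → 215 → 646 → 323 → 970 → 485 → 1456 → 728 → 364 → 182 → 91 → 274 → 137 → 412 → 206 → 103 → 310 → 155 → 466 → 233 → 700 → 350 → 175 → 526 → 263 → 790 → 395 → 1186 → 593 → 1780 → 890 → 445 → 1336 → 668 → 334 → 167 → 502 → 251 → 754 → 377 → 1132 → 566 → 283 → 850 → 425 → 1276 → 638 → 319 → 958 → 479 → 1438 → 719 → 2158 → 1079 → 3238 → 1619 → 4858 → 2429 → 7288 → 3644 → 1822 → 911 → 2734 → 1367 → 4102 → 2051 → 6154 → 3077 → 9232 → 4616 → 2308 → 1154 → 577 → 1732 → 866 → 433 → 1300 → 650 → 325 → 976 → 488 → 244 → 122 → 61 → 184 → 92 → 46 → 23 → 70 → 35 → 106 → 53 → 160 → 80 → 40 → 20 → 10 → 5 → 16 → 8 → 4 → 2 → 1
Total steps = 134

134 steps


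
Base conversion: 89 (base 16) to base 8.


89 (base 16) = 137 (decimal)
137 (decimal) = 211 (base 8)


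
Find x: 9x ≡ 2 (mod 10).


GCD(9, 10) = 1, unique solution
a^(-1) mod 10 = 9
x = 9 * 2 mod 10 = 8

x ≡ 8 (mod 10)


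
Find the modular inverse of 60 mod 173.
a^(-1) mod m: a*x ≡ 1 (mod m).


Use the extended Euclidean algorithm on (173, 60); each row r = 173*s + 60*t:
r=173, s=1, t=0
r=60, s=0, t=1
q=2: r=53, s=1, t=-2   [173*(1) + 60*(-2) = 53]
q=1: r=7, s=-1, t=3   [173*(-1) + 60*(3) = 7]
q=7: r=4, s=8, t=-23   [173*(8) + 60*(-23) = 4]
q=1: r=3, s=-9, t=26   [173*(-9) + 60*(26) = 3]
q=1: r=1, s=17, t=-49   [173*(17) + 60*(-49) = 1]
q=3: r=0, s=-60, t=173   [173*(-60) + 60*(173) = 0]
GCD = 1 with t = -49, so 60*(-49) ≡ 1 (mod 173)
Inverse = -49 mod 173 = 124
Check: 60 * 124 = 7440 ≡ 1 (mod 173)

60^(-1) ≡ 124 (mod 173)


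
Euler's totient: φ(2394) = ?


2394 = 2 × 3^2 × 7 × 19
Prime factors: 2, 3, 7, 19
φ(2394) = 2394 × (1-1/2) × (1-1/3) × (1-1/7) × (1-1/19)
= 2394 × 1/2 × 2/3 × 6/7 × 18/19 = 648

φ(2394) = 648


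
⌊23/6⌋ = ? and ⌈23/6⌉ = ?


23/6 = 3.8333
floor = 3
ceil = 4

floor = 3, ceil = 4


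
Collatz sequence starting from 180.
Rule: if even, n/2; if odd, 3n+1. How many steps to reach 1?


180 → 90 → 45 → 136 → 68 → 34 → 17 → 52 → 26 → 13 → 40 → 20 → 10 → 5 → 16 → 8 → 4 → 2 → 1
Total steps = 18

18 steps


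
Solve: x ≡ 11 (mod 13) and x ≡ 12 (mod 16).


M = 13*16 = 208
M1 = M/13 = 16, M2 = M/16 = 13
M1^(-1) mod 13 = 9, M2^(-1) mod 16 = 5
x = 11*16*9 + 12*13*5 = 2364
2364 mod 208 = 76
Check: 76 mod 13 = 11 ✓, 76 mod 16 = 12 ✓

x ≡ 76 (mod 208)


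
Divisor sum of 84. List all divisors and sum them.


Divisors of 84: 1, 2, 3, 4, 6, 7, 12, 14, 21, 28, 42, 84
Sum = 1 + 2 + 3 + 4 + 6 + 7 + 12 + 14 + 21 + 28 + 42 + 84 = 224

σ(84) = 224


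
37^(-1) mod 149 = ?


Use the extended Euclidean algorithm on (149, 37); each row r = 149*s + 37*t:
r=149, s=1, t=0
r=37, s=0, t=1
q=4: r=1, s=1, t=-4   [149*(1) + 37*(-4) = 1]
q=37: r=0, s=-37, t=149   [149*(-37) + 37*(149) = 0]
GCD = 1 with t = -4, so 37*(-4) ≡ 1 (mod 149)
Inverse = -4 mod 149 = 145
Check: 37 * 145 = 5365 ≡ 1 (mod 149)

37^(-1) ≡ 145 (mod 149)


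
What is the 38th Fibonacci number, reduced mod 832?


F(k) mod 832 for k=1..38:
1, 1, 2, 3, 5, 8, 13, 21, 34, 55, 89, 144, 233, 377, 610, 155, 765, 88, 21, 109, 130, 239, 369, 608, 145, 753, 66, 819, 53, 40, 93, 133, 226, 359, 585, 112, 697, 809
F(38) mod 832 = 809


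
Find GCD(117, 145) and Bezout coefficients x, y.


Tabular extended Euclidean (each row: r = 117*s + 145*t):
r=117, s=1, t=0
r=145, s=0, t=1
q=0: r=117, s=1, t=0   [117*(1) + 145*(0) = 117]
q=1: r=28, s=-1, t=1   [117*(-1) + 145*(1) = 28]
q=4: r=5, s=5, t=-4   [117*(5) + 145*(-4) = 5]
q=5: r=3, s=-26, t=21   [117*(-26) + 145*(21) = 3]
q=1: r=2, s=31, t=-25   [117*(31) + 145*(-25) = 2]
q=1: r=1, s=-57, t=46   [117*(-57) + 145*(46) = 1]
q=2: r=0, s=145, t=-117   [117*(145) + 145*(-117) = 0]
GCD = 1; from the row with r=1: x=-57, y=46
Check: 117*(-57) + 145*(46) = -6669 + 6670 = 1

GCD = 1, x = -57, y = 46


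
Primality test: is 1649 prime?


1649 / 17 = 97 (exact division)
1649 is NOT prime.

No, 1649 is not prime


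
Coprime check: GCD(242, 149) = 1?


Euclidean algorithm:
242 = 1 * 149 + 93
149 = 1 * 93 + 56
93 = 1 * 56 + 37
56 = 1 * 37 + 19
37 = 1 * 19 + 18
19 = 1 * 18 + 1
18 = 18 * 1 + 0
GCD(242, 149) = 1

Yes, coprime (GCD = 1)


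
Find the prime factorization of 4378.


4378 / 2 = 2189
2189 / 11 = 199
199 / 199 = 1
4378 = 2 × 11 × 199


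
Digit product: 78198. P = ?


7 × 8 × 1 × 9 × 8 = 4032


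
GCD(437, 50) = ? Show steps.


437 = 8 * 50 + 37
50 = 1 * 37 + 13
37 = 2 * 13 + 11
13 = 1 * 11 + 2
11 = 5 * 2 + 1
2 = 2 * 1 + 0
GCD = 1


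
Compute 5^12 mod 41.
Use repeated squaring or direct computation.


5^1 mod 41 = 5
5^2 mod 41 = 25
5^3 mod 41 = 2
5^4 mod 41 = 10
5^5 mod 41 = 9
5^6 mod 41 = 4
5^7 mod 41 = 20
5^8 mod 41 = 18
5^9 mod 41 = 8
5^10 mod 41 = 40
5^11 mod 41 = 36
5^12 mod 41 = 16


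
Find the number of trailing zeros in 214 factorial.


floor(214/5) = 42
floor(214/25) = 8
floor(214/125) = 1
Total = 51

51 trailing zeros


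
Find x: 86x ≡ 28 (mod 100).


GCD(86, 100) = 2 divides 28
Divide: 43x ≡ 14 (mod 50)
x ≡ 48 (mod 50)


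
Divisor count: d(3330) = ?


3330 = 2^1 × 3^2 × 5^1 × 37^1
d(3330) = (1+1) × (2+1) × (1+1) × (1+1) = 24

24 divisors


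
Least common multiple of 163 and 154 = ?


GCD(163, 154) = 1
LCM = 163*154/1 = 25102/1 = 25102

LCM = 25102


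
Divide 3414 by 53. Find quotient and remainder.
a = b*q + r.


3414 = 53 * 64 + 22
Check: 3392 + 22 = 3414

q = 64, r = 22


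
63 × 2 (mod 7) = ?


63 × 2 = 126
126 mod 7 = 0


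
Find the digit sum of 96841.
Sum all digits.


9 + 6 + 8 + 4 + 1 = 28


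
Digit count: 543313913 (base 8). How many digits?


543313913 in base 8 = 4030447771
Number of digits = 10

10 digits (base 8)


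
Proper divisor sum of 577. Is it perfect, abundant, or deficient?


Proper divisors: 1
Sum = 1 = 1
1 < 577 → deficient

s(577) = 1 (deficient)


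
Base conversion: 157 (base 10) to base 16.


157 (base 10) = 157 (decimal)
157 (decimal) = 9D (base 16)


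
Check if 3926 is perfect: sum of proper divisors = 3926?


Proper divisors of 3926: 1, 2, 13, 26, 151, 302, 1963
Sum = 1 + 2 + 13 + 26 + 151 + 302 + 1963 = 2458

No, 3926 is not perfect (2458 ≠ 3926)


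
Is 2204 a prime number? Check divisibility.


2204 / 2 = 1102 (exact division)
2204 is NOT prime.

No, 2204 is not prime


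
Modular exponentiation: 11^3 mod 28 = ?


11^1 mod 28 = 11
11^2 mod 28 = 9
11^3 mod 28 = 15


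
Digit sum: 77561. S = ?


7 + 7 + 5 + 6 + 1 = 26


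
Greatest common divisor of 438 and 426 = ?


438 = 1 * 426 + 12
426 = 35 * 12 + 6
12 = 2 * 6 + 0
GCD = 6


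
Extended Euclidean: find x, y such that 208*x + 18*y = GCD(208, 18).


Tabular extended Euclidean (each row: r = 208*s + 18*t):
r=208, s=1, t=0
r=18, s=0, t=1
q=11: r=10, s=1, t=-11   [208*(1) + 18*(-11) = 10]
q=1: r=8, s=-1, t=12   [208*(-1) + 18*(12) = 8]
q=1: r=2, s=2, t=-23   [208*(2) + 18*(-23) = 2]
q=4: r=0, s=-9, t=104   [208*(-9) + 18*(104) = 0]
GCD = 2; from the row with r=2: x=2, y=-23
Check: 208*(2) + 18*(-23) = 416 - 414 = 2

GCD = 2, x = 2, y = -23


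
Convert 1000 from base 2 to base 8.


1000 (base 2) = 8 (decimal)
8 (decimal) = 10 (base 8)


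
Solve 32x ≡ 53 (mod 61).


GCD(32, 61) = 1, unique solution
a^(-1) mod 61 = 21
x = 21 * 53 mod 61 = 15

x ≡ 15 (mod 61)


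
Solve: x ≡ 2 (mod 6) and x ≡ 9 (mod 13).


M = 6*13 = 78
M1 = M/6 = 13, M2 = M/13 = 6
M1^(-1) mod 6 = 1, M2^(-1) mod 13 = 11
x = 2*13*1 + 9*6*11 = 620
620 mod 78 = 74
Check: 74 mod 6 = 2 ✓, 74 mod 13 = 9 ✓

x ≡ 74 (mod 78)


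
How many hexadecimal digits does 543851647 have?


543851647 in base 16 = 206A847F
Number of digits = 8

8 digits (base 16)


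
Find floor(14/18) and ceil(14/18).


14/18 = 0.7778
floor = 0
ceil = 1

floor = 0, ceil = 1


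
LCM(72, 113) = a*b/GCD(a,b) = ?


GCD(72, 113) = 1
LCM = 72*113/1 = 8136/1 = 8136

LCM = 8136


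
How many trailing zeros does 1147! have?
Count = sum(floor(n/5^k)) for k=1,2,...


floor(1147/5) = 229
floor(1147/25) = 45
floor(1147/125) = 9
floor(1147/625) = 1
Total = 284

284 trailing zeros


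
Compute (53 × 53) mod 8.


53 × 53 = 2809
2809 mod 8 = 1


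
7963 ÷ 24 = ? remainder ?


7963 = 24 * 331 + 19
Check: 7944 + 19 = 7963

q = 331, r = 19


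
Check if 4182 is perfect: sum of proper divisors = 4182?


Proper divisors of 4182: 1, 2, 3, 6, 17, 34, 41, 51, 82, 102, 123, 246, 697, 1394, 2091
Sum = 1 + 2 + 3 + 6 + 17 + 34 + 41 + 51 + 82 + 102 + 123 + 246 + 697 + 1394 + 2091 = 4890

No, 4182 is not perfect (4890 ≠ 4182)


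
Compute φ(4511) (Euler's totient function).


4511 = 13 × 347
Prime factors: 13, 347
φ(4511) = 4511 × (1-1/13) × (1-1/347)
= 4511 × 12/13 × 346/347 = 4152

φ(4511) = 4152


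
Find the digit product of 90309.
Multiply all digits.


9 × 0 × 3 × 0 × 9 = 0


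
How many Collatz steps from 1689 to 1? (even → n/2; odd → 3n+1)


1689 → 5068 → 2534 → 1267 → 3802 → 1901 → 5704 → 2852 → 1426 → 713 → 2140 → 1070 → 535 → 1606 → 803 → 2410 → 1205 → 3616 → 1808 → 904 → 452 → 226 → 113 → 340 → 170 → 85 → 256 → 128 → 64 → 32 → 16 → 8 → 4 → 2 → 1
Total steps = 34

34 steps


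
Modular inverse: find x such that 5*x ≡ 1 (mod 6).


Use the extended Euclidean algorithm on (6, 5); each row r = 6*s + 5*t:
r=6, s=1, t=0
r=5, s=0, t=1
q=1: r=1, s=1, t=-1   [6*(1) + 5*(-1) = 1]
q=5: r=0, s=-5, t=6   [6*(-5) + 5*(6) = 0]
GCD = 1 with t = -1, so 5*(-1) ≡ 1 (mod 6)
Inverse = -1 mod 6 = 5
Check: 5 * 5 = 25 ≡ 1 (mod 6)

5^(-1) ≡ 5 (mod 6)


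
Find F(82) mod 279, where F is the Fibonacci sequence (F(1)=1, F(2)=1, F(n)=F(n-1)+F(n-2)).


F(k) mod 279 for k=1..82:
1, 1, 2, 3, 5, 8, 13, 21, 34, 55, 89, 144, 233, 98, 52, 150, 202, 73, 275, 69, 65, 134, 199, 54, 253, 28, 2, 30, 32, 62, 94, 156, 250, 127, 98, 225, 44, 269, 34, 24, 58, 82, 140, 222, 83, 26, 109, 135, 244, 100, 65, 165, 230, 116, 67, 183, 250, 154, 125, 0, 125, 125, 250, 96, 67, 163, 230, 114, 65, 179, 244, 144, 109, 253, 83, 57, 140, 197, 58, 255, 34, 10
F(82) mod 279 = 10


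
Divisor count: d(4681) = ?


4681 = 31^1 × 151^1
d(4681) = (1+1) × (1+1) = 4

4 divisors


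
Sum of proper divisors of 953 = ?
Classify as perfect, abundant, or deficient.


Proper divisors: 1
Sum = 1 = 1
1 < 953 → deficient

s(953) = 1 (deficient)


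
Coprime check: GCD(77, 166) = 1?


Euclidean algorithm:
166 = 2 * 77 + 12
77 = 6 * 12 + 5
12 = 2 * 5 + 2
5 = 2 * 2 + 1
2 = 2 * 1 + 0
GCD(77, 166) = 1

Yes, coprime (GCD = 1)


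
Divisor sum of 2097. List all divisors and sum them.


Divisors of 2097: 1, 3, 9, 233, 699, 2097
Sum = 1 + 3 + 9 + 233 + 699 + 2097 = 3042

σ(2097) = 3042


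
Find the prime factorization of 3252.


3252 / 2 = 1626
1626 / 2 = 813
813 / 3 = 271
271 / 271 = 1
3252 = 2^2 × 3 × 271


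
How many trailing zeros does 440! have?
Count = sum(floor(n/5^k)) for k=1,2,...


floor(440/5) = 88
floor(440/25) = 17
floor(440/125) = 3
Total = 108

108 trailing zeros


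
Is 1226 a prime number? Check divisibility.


1226 / 2 = 613 (exact division)
1226 is NOT prime.

No, 1226 is not prime


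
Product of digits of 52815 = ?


5 × 2 × 8 × 1 × 5 = 400


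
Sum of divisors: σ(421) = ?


Divisors of 421: 1, 421
Sum = 1 + 421 = 422

σ(421) = 422


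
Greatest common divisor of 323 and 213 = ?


323 = 1 * 213 + 110
213 = 1 * 110 + 103
110 = 1 * 103 + 7
103 = 14 * 7 + 5
7 = 1 * 5 + 2
5 = 2 * 2 + 1
2 = 2 * 1 + 0
GCD = 1


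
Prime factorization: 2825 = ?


2825 / 5 = 565
565 / 5 = 113
113 / 113 = 1
2825 = 5^2 × 113


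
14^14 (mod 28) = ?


14^1 mod 28 = 14
14^2 mod 28 = 0
14^3 mod 28 = 0
14^4 mod 28 = 0
14^5 mod 28 = 0
14^6 mod 28 = 0
14^7 mod 28 = 0
14^8 mod 28 = 0
14^9 mod 28 = 0
14^10 mod 28 = 0
14^11 mod 28 = 0
14^12 mod 28 = 0
14^13 mod 28 = 0
14^14 mod 28 = 0


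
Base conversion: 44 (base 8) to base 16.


44 (base 8) = 36 (decimal)
36 (decimal) = 24 (base 16)


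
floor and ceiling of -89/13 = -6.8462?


-89/13 = -6.8462
floor = -7
ceil = -6

floor = -7, ceil = -6


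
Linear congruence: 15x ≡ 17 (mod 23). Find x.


GCD(15, 23) = 1, unique solution
a^(-1) mod 23 = 20
x = 20 * 17 mod 23 = 18

x ≡ 18 (mod 23)


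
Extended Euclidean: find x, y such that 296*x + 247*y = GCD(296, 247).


Tabular extended Euclidean (each row: r = 296*s + 247*t):
r=296, s=1, t=0
r=247, s=0, t=1
q=1: r=49, s=1, t=-1   [296*(1) + 247*(-1) = 49]
q=5: r=2, s=-5, t=6   [296*(-5) + 247*(6) = 2]
q=24: r=1, s=121, t=-145   [296*(121) + 247*(-145) = 1]
q=2: r=0, s=-247, t=296   [296*(-247) + 247*(296) = 0]
GCD = 1; from the row with r=1: x=121, y=-145
Check: 296*(121) + 247*(-145) = 35816 - 35815 = 1

GCD = 1, x = 121, y = -145


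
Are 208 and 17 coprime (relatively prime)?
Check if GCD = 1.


Euclidean algorithm:
208 = 12 * 17 + 4
17 = 4 * 4 + 1
4 = 4 * 1 + 0
GCD(208, 17) = 1

Yes, coprime (GCD = 1)


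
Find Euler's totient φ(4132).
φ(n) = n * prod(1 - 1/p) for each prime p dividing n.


4132 = 2^2 × 1033
Prime factors: 2, 1033
φ(4132) = 4132 × (1-1/2) × (1-1/1033)
= 4132 × 1/2 × 1032/1033 = 2064

φ(4132) = 2064


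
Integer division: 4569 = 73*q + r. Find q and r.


4569 = 73 * 62 + 43
Check: 4526 + 43 = 4569

q = 62, r = 43


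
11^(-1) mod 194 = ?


Use the extended Euclidean algorithm on (194, 11); each row r = 194*s + 11*t:
r=194, s=1, t=0
r=11, s=0, t=1
q=17: r=7, s=1, t=-17   [194*(1) + 11*(-17) = 7]
q=1: r=4, s=-1, t=18   [194*(-1) + 11*(18) = 4]
q=1: r=3, s=2, t=-35   [194*(2) + 11*(-35) = 3]
q=1: r=1, s=-3, t=53   [194*(-3) + 11*(53) = 1]
q=3: r=0, s=11, t=-194   [194*(11) + 11*(-194) = 0]
GCD = 1 with t = 53, so 11*(53) ≡ 1 (mod 194)
Inverse = 53 mod 194 = 53
Check: 11 * 53 = 583 ≡ 1 (mod 194)

11^(-1) ≡ 53 (mod 194)


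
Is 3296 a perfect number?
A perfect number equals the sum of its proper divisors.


Proper divisors of 3296: 1, 2, 4, 8, 16, 32, 103, 206, 412, 824, 1648
Sum = 1 + 2 + 4 + 8 + 16 + 32 + 103 + 206 + 412 + 824 + 1648 = 3256

No, 3296 is not perfect (3256 ≠ 3296)


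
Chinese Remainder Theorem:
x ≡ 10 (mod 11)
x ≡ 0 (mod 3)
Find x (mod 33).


M = 11*3 = 33
M1 = M/11 = 3, M2 = M/3 = 11
M1^(-1) mod 11 = 4, M2^(-1) mod 3 = 2
x = 10*3*4 + 0*11*2 = 120
120 mod 33 = 21
Check: 21 mod 11 = 10 ✓, 21 mod 3 = 0 ✓

x ≡ 21 (mod 33)


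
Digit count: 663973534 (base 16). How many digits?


663973534 in base 16 = 27936E9E
Number of digits = 8

8 digits (base 16)


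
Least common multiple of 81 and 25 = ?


GCD(81, 25) = 1
LCM = 81*25/1 = 2025/1 = 2025

LCM = 2025


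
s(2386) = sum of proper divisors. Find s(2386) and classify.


Proper divisors: 1, 2, 1193
Sum = 1 + 2 + 1193 = 1196
1196 < 2386 → deficient

s(2386) = 1196 (deficient)


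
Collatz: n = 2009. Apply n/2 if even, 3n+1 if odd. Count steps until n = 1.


2009 → 6028 → 3014 → 1507 → 4522 → 2261 → 6784 → 3392 → 1696 → 848 → 424 → 212 → 106 → 53 → 160 → 80 → 40 → 20 → 10 → 5 → 16 → 8 → 4 → 2 → 1
Total steps = 24

24 steps


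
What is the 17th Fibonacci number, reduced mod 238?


F(k) mod 238 for k=1..17:
1, 1, 2, 3, 5, 8, 13, 21, 34, 55, 89, 144, 233, 139, 134, 35, 169
F(17) mod 238 = 169


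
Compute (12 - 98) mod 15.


12 - 98 = -86
-86 mod 15 = 4


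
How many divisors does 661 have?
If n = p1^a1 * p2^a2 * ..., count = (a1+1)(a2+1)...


661 = 661^1
d(661) = (1+1) = 2

2 divisors


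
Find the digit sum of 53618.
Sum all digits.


5 + 3 + 6 + 1 + 8 = 23


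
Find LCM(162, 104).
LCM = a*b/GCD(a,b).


GCD(162, 104) = 2
LCM = 162*104/2 = 16848/2 = 8424

LCM = 8424


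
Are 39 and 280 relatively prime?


Euclidean algorithm:
280 = 7 * 39 + 7
39 = 5 * 7 + 4
7 = 1 * 4 + 3
4 = 1 * 3 + 1
3 = 3 * 1 + 0
GCD(39, 280) = 1

Yes, coprime (GCD = 1)


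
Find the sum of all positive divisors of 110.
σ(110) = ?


Divisors of 110: 1, 2, 5, 10, 11, 22, 55, 110
Sum = 1 + 2 + 5 + 10 + 11 + 22 + 55 + 110 = 216

σ(110) = 216


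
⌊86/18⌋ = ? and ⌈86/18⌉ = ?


86/18 = 4.7778
floor = 4
ceil = 5

floor = 4, ceil = 5


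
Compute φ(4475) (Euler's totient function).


4475 = 5^2 × 179
Prime factors: 5, 179
φ(4475) = 4475 × (1-1/5) × (1-1/179)
= 4475 × 4/5 × 178/179 = 3560

φ(4475) = 3560


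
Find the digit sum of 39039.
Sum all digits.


3 + 9 + 0 + 3 + 9 = 24


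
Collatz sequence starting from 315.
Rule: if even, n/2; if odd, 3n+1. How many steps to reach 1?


315 → 946 → 473 → 1420 → 710 → 355 → 1066 → 533 → 1600 → 800 → 400 → 200 → 100 → 50 → 25 → 76 → 38 → 19 → 58 → 29 → 88 → 44 → 22 → 11 → 34 → 17 → 52 → 26 → 13 → 40 → 20 → 10 → 5 → 16 → 8 → 4 → 2 → 1
Total steps = 37

37 steps


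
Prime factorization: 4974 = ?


4974 / 2 = 2487
2487 / 3 = 829
829 / 829 = 1
4974 = 2 × 3 × 829


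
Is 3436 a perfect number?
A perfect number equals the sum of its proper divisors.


Proper divisors of 3436: 1, 2, 4, 859, 1718
Sum = 1 + 2 + 4 + 859 + 1718 = 2584

No, 3436 is not perfect (2584 ≠ 3436)


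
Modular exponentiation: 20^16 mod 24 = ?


20^1 mod 24 = 20
20^2 mod 24 = 16
20^3 mod 24 = 8
20^4 mod 24 = 16
20^5 mod 24 = 8
20^6 mod 24 = 16
20^7 mod 24 = 8
20^8 mod 24 = 16
20^9 mod 24 = 8
20^10 mod 24 = 16
20^11 mod 24 = 8
20^12 mod 24 = 16
20^13 mod 24 = 8
20^14 mod 24 = 16
20^15 mod 24 = 8
20^16 mod 24 = 16


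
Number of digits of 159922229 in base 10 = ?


159922229 has 9 digits in base 10
floor(log10(159922229)) + 1 = floor(8.2039) + 1 = 9

9 digits (base 10)


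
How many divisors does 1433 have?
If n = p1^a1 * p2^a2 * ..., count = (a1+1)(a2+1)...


1433 = 1433^1
d(1433) = (1+1) = 2

2 divisors


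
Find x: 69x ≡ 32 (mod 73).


GCD(69, 73) = 1, unique solution
a^(-1) mod 73 = 18
x = 18 * 32 mod 73 = 65

x ≡ 65 (mod 73)


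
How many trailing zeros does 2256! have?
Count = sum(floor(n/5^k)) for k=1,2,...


floor(2256/5) = 451
floor(2256/25) = 90
floor(2256/125) = 18
floor(2256/625) = 3
Total = 562

562 trailing zeros


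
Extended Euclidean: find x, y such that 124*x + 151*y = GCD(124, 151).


Tabular extended Euclidean (each row: r = 124*s + 151*t):
r=124, s=1, t=0
r=151, s=0, t=1
q=0: r=124, s=1, t=0   [124*(1) + 151*(0) = 124]
q=1: r=27, s=-1, t=1   [124*(-1) + 151*(1) = 27]
q=4: r=16, s=5, t=-4   [124*(5) + 151*(-4) = 16]
q=1: r=11, s=-6, t=5   [124*(-6) + 151*(5) = 11]
q=1: r=5, s=11, t=-9   [124*(11) + 151*(-9) = 5]
q=2: r=1, s=-28, t=23   [124*(-28) + 151*(23) = 1]
q=5: r=0, s=151, t=-124   [124*(151) + 151*(-124) = 0]
GCD = 1; from the row with r=1: x=-28, y=23
Check: 124*(-28) + 151*(23) = -3472 + 3473 = 1

GCD = 1, x = -28, y = 23


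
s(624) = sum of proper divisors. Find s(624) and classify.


Proper divisors: 1, 2, 3, 4, 6, 8, 12, 13, 16, 24, 26, 39, 48, 52, 78, 104, 156, 208, 312
Sum = 1 + 2 + 3 + 4 + 6 + 8 + 12 + 13 + 16 + 24 + 26 + 39 + 48 + 52 + 78 + 104 + 156 + 208 + 312 = 1112
1112 > 624 → abundant

s(624) = 1112 (abundant)


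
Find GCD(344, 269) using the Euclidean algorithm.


344 = 1 * 269 + 75
269 = 3 * 75 + 44
75 = 1 * 44 + 31
44 = 1 * 31 + 13
31 = 2 * 13 + 5
13 = 2 * 5 + 3
5 = 1 * 3 + 2
3 = 1 * 2 + 1
2 = 2 * 1 + 0
GCD = 1


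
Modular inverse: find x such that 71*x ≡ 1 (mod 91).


Use the extended Euclidean algorithm on (91, 71); each row r = 91*s + 71*t:
r=91, s=1, t=0
r=71, s=0, t=1
q=1: r=20, s=1, t=-1   [91*(1) + 71*(-1) = 20]
q=3: r=11, s=-3, t=4   [91*(-3) + 71*(4) = 11]
q=1: r=9, s=4, t=-5   [91*(4) + 71*(-5) = 9]
q=1: r=2, s=-7, t=9   [91*(-7) + 71*(9) = 2]
q=4: r=1, s=32, t=-41   [91*(32) + 71*(-41) = 1]
q=2: r=0, s=-71, t=91   [91*(-71) + 71*(91) = 0]
GCD = 1 with t = -41, so 71*(-41) ≡ 1 (mod 91)
Inverse = -41 mod 91 = 50
Check: 71 * 50 = 3550 ≡ 1 (mod 91)

71^(-1) ≡ 50 (mod 91)


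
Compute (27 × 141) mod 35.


27 × 141 = 3807
3807 mod 35 = 27


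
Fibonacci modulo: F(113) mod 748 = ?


F(k) mod 748 for k=1..113:
1, 1, 2, 3, 5, 8, 13, 21, 34, 55, 89, 144, 233, 377, 610, 239, 101, 340, 441, 33, 474, 507, 233, 740, 225, 217, 442, 659, 353, 264, 617, 133, 2, 135, 137, 272, 409, 681, 342, 275, 617, 144, 13, 157, 170, 327, 497, 76, 573, 649, 474, 375, 101, 476, 577, 305, 134, 439, 573, 264, 89, 353, 442, 47, 489, 536, 277, 65, 342, 407, 1, 408, 409, 69, 478, 547, 277, 76, 353, 429, 34, 463, 497, 212, 709, 173, 134, 307, 441, 0, 441, 441, 134, 575, 709, 536, 497, 285, 34, 319, 353, 672, 277, 201, 478, 679, 409, 340, 1, 341, 342, 683, 277
F(113) mod 748 = 277


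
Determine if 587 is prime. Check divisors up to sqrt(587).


Check divisors up to sqrt(587) = 24.2281
No divisors found.
587 is prime.

Yes, 587 is prime


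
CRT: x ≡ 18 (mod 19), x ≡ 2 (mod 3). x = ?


M = 19*3 = 57
M1 = M/19 = 3, M2 = M/3 = 19
M1^(-1) mod 19 = 13, M2^(-1) mod 3 = 1
x = 18*3*13 + 2*19*1 = 740
740 mod 57 = 56
Check: 56 mod 19 = 18 ✓, 56 mod 3 = 2 ✓

x ≡ 56 (mod 57)


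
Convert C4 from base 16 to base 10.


C4 (base 16) = 196 (decimal)
196 (decimal) = 196 (base 10)


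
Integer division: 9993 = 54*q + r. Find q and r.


9993 = 54 * 185 + 3
Check: 9990 + 3 = 9993

q = 185, r = 3


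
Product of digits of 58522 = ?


5 × 8 × 5 × 2 × 2 = 800


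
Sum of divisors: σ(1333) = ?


Divisors of 1333: 1, 31, 43, 1333
Sum = 1 + 31 + 43 + 1333 = 1408

σ(1333) = 1408


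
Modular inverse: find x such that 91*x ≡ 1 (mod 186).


Use the extended Euclidean algorithm on (186, 91); each row r = 186*s + 91*t:
r=186, s=1, t=0
r=91, s=0, t=1
q=2: r=4, s=1, t=-2   [186*(1) + 91*(-2) = 4]
q=22: r=3, s=-22, t=45   [186*(-22) + 91*(45) = 3]
q=1: r=1, s=23, t=-47   [186*(23) + 91*(-47) = 1]
q=3: r=0, s=-91, t=186   [186*(-91) + 91*(186) = 0]
GCD = 1 with t = -47, so 91*(-47) ≡ 1 (mod 186)
Inverse = -47 mod 186 = 139
Check: 91 * 139 = 12649 ≡ 1 (mod 186)

91^(-1) ≡ 139 (mod 186)


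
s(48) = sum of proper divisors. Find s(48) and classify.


Proper divisors: 1, 2, 3, 4, 6, 8, 12, 16, 24
Sum = 1 + 2 + 3 + 4 + 6 + 8 + 12 + 16 + 24 = 76
76 > 48 → abundant

s(48) = 76 (abundant)


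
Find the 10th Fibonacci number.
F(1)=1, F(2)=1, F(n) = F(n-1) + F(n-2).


Sequence: 1, 1, 2, 3, 5, 8, 13, 21, 34, 55
F(10) = 55


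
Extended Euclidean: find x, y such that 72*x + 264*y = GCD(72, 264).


Tabular extended Euclidean (each row: r = 72*s + 264*t):
r=72, s=1, t=0
r=264, s=0, t=1
q=0: r=72, s=1, t=0   [72*(1) + 264*(0) = 72]
q=3: r=48, s=-3, t=1   [72*(-3) + 264*(1) = 48]
q=1: r=24, s=4, t=-1   [72*(4) + 264*(-1) = 24]
q=2: r=0, s=-11, t=3   [72*(-11) + 264*(3) = 0]
GCD = 24; from the row with r=24: x=4, y=-1
Check: 72*(4) + 264*(-1) = 288 - 264 = 24

GCD = 24, x = 4, y = -1


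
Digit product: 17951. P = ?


1 × 7 × 9 × 5 × 1 = 315


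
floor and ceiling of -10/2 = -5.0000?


-10/2 = -5.0000
floor = -5
ceil = -5

floor = -5, ceil = -5


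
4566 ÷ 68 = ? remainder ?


4566 = 68 * 67 + 10
Check: 4556 + 10 = 4566

q = 67, r = 10


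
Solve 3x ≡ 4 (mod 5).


GCD(3, 5) = 1, unique solution
a^(-1) mod 5 = 2
x = 2 * 4 mod 5 = 3

x ≡ 3 (mod 5)


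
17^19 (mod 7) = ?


17^1 mod 7 = 3
17^2 mod 7 = 2
17^3 mod 7 = 6
17^4 mod 7 = 4
17^5 mod 7 = 5
17^6 mod 7 = 1
17^7 mod 7 = 3
17^8 mod 7 = 2
17^9 mod 7 = 6
17^10 mod 7 = 4
17^11 mod 7 = 5
17^12 mod 7 = 1
17^13 mod 7 = 3
17^14 mod 7 = 2
17^15 mod 7 = 6
17^16 mod 7 = 4
17^17 mod 7 = 5
17^18 mod 7 = 1
17^19 mod 7 = 3


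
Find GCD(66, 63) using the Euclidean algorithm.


66 = 1 * 63 + 3
63 = 21 * 3 + 0
GCD = 3


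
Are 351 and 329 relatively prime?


Euclidean algorithm:
351 = 1 * 329 + 22
329 = 14 * 22 + 21
22 = 1 * 21 + 1
21 = 21 * 1 + 0
GCD(351, 329) = 1

Yes, coprime (GCD = 1)


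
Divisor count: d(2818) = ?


2818 = 2^1 × 1409^1
d(2818) = (1+1) × (1+1) = 4

4 divisors


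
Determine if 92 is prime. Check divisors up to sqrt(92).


92 / 2 = 46 (exact division)
92 is NOT prime.

No, 92 is not prime


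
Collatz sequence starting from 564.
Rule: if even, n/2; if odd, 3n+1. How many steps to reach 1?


564 → 282 → 141 → 424 → 212 → 106 → 53 → 160 → 80 → 40 → 20 → 10 → 5 → 16 → 8 → 4 → 2 → 1
Total steps = 17

17 steps


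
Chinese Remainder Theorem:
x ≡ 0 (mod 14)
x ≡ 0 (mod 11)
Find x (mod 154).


M = 14*11 = 154
M1 = M/14 = 11, M2 = M/11 = 14
M1^(-1) mod 14 = 9, M2^(-1) mod 11 = 4
x = 0*11*9 + 0*14*4 = 0
0 mod 154 = 0
Check: 0 mod 14 = 0 ✓, 0 mod 11 = 0 ✓

x ≡ 0 (mod 154)


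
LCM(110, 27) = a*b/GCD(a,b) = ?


GCD(110, 27) = 1
LCM = 110*27/1 = 2970/1 = 2970

LCM = 2970


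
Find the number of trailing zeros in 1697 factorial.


floor(1697/5) = 339
floor(1697/25) = 67
floor(1697/125) = 13
floor(1697/625) = 2
Total = 421

421 trailing zeros


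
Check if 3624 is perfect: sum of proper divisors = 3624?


Proper divisors of 3624: 1, 2, 3, 4, 6, 8, 12, 24, 151, 302, 453, 604, 906, 1208, 1812
Sum = 1 + 2 + 3 + 4 + 6 + 8 + 12 + 24 + 151 + 302 + 453 + 604 + 906 + 1208 + 1812 = 5496

No, 3624 is not perfect (5496 ≠ 3624)


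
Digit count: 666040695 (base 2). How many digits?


666040695 in base 2 = 100111101100101111100101110111
Number of digits = 30

30 digits (base 2)


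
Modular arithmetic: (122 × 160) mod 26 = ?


122 × 160 = 19520
19520 mod 26 = 20


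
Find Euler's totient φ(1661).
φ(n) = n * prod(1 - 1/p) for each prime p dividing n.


1661 = 11 × 151
Prime factors: 11, 151
φ(1661) = 1661 × (1-1/11) × (1-1/151)
= 1661 × 10/11 × 150/151 = 1500

φ(1661) = 1500


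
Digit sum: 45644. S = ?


4 + 5 + 6 + 4 + 4 = 23


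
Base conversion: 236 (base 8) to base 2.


236 (base 8) = 158 (decimal)
158 (decimal) = 10011110 (base 2)


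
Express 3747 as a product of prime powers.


3747 / 3 = 1249
1249 / 1249 = 1
3747 = 3 × 1249


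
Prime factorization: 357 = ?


357 / 3 = 119
119 / 7 = 17
17 / 17 = 1
357 = 3 × 7 × 17


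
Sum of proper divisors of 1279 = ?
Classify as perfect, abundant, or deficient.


Proper divisors: 1
Sum = 1 = 1
1 < 1279 → deficient

s(1279) = 1 (deficient)


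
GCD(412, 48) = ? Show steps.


412 = 8 * 48 + 28
48 = 1 * 28 + 20
28 = 1 * 20 + 8
20 = 2 * 8 + 4
8 = 2 * 4 + 0
GCD = 4


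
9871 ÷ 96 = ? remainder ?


9871 = 96 * 102 + 79
Check: 9792 + 79 = 9871

q = 102, r = 79


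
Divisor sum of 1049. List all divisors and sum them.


Divisors of 1049: 1, 1049
Sum = 1 + 1049 = 1050

σ(1049) = 1050


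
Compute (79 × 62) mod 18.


79 × 62 = 4898
4898 mod 18 = 2


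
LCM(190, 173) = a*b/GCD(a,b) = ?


GCD(190, 173) = 1
LCM = 190*173/1 = 32870/1 = 32870

LCM = 32870


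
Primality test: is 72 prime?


72 / 2 = 36 (exact division)
72 is NOT prime.

No, 72 is not prime


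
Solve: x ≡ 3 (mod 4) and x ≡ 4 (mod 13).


M = 4*13 = 52
M1 = M/4 = 13, M2 = M/13 = 4
M1^(-1) mod 4 = 1, M2^(-1) mod 13 = 10
x = 3*13*1 + 4*4*10 = 199
199 mod 52 = 43
Check: 43 mod 4 = 3 ✓, 43 mod 13 = 4 ✓

x ≡ 43 (mod 52)


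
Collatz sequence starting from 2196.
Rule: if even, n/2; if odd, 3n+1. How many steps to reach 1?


2196 → 1098 → 549 → 1648 → 824 → 412 → 206 → 103 → 310 → 155 → 466 → 233 → 700 → 350 → 175 → 526 → 263 → 790 → 395 → 1186 → 593 → 1780 → 890 → 445 → 1336 → 668 → 334 → 167 → 502 → 251 → 754 → 377 → 1132 → 566 → 283 → 850 → 425 → 1276 → 638 → 319 → 958 → 479 → 1438 → 719 → 2158 → 1079 → 3238 → 1619 → 4858 → 2429 → 7288 → 3644 → 1822 → 911 → 2734 → 1367 → 4102 → 2051 → 6154 → 3077 → 9232 → 4616 → 2308 → 1154 → 577 → 1732 → 866 → 433 → 1300 → 650 → 325 → 976 → 488 → 244 → 122 → 61 → 184 → 92 → 46 → 23 → 70 → 35 → 106 → 53 → 160 → 80 → 40 → 20 → 10 → 5 → 16 → 8 → 4 → 2 → 1
Total steps = 94

94 steps


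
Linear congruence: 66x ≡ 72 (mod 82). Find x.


GCD(66, 82) = 2 divides 72
Divide: 33x ≡ 36 (mod 41)
x ≡ 16 (mod 41)


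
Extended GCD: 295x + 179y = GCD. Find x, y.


Tabular extended Euclidean (each row: r = 295*s + 179*t):
r=295, s=1, t=0
r=179, s=0, t=1
q=1: r=116, s=1, t=-1   [295*(1) + 179*(-1) = 116]
q=1: r=63, s=-1, t=2   [295*(-1) + 179*(2) = 63]
q=1: r=53, s=2, t=-3   [295*(2) + 179*(-3) = 53]
q=1: r=10, s=-3, t=5   [295*(-3) + 179*(5) = 10]
q=5: r=3, s=17, t=-28   [295*(17) + 179*(-28) = 3]
q=3: r=1, s=-54, t=89   [295*(-54) + 179*(89) = 1]
q=3: r=0, s=179, t=-295   [295*(179) + 179*(-295) = 0]
GCD = 1; from the row with r=1: x=-54, y=89
Check: 295*(-54) + 179*(89) = -15930 + 15931 = 1

GCD = 1, x = -54, y = 89


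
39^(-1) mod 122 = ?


Use the extended Euclidean algorithm on (122, 39); each row r = 122*s + 39*t:
r=122, s=1, t=0
r=39, s=0, t=1
q=3: r=5, s=1, t=-3   [122*(1) + 39*(-3) = 5]
q=7: r=4, s=-7, t=22   [122*(-7) + 39*(22) = 4]
q=1: r=1, s=8, t=-25   [122*(8) + 39*(-25) = 1]
q=4: r=0, s=-39, t=122   [122*(-39) + 39*(122) = 0]
GCD = 1 with t = -25, so 39*(-25) ≡ 1 (mod 122)
Inverse = -25 mod 122 = 97
Check: 39 * 97 = 3783 ≡ 1 (mod 122)

39^(-1) ≡ 97 (mod 122)
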